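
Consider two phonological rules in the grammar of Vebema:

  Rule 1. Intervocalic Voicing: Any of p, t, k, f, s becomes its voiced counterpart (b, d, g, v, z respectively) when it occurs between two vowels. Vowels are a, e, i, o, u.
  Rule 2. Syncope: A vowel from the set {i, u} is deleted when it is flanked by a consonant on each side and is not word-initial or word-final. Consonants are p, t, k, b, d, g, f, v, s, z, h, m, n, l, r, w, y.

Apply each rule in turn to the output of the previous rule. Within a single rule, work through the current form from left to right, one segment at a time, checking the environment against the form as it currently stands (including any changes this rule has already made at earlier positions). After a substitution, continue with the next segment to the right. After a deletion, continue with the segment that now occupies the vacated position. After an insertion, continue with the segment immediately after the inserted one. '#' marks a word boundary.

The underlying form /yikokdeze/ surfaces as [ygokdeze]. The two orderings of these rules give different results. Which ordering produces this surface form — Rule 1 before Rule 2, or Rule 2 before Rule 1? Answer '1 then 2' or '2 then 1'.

Order 1 then 2:
  1 Intervocalic Voicing: [yikokdeze] → [yigokdeze]
  2 Syncope: [yigokdeze] → [ygokdeze]
  result: [ygokdeze]
Order 2 then 1:
  2 Syncope: [yikokdeze] → [ykokdeze]
  1 Intervocalic Voicing: no change — [ykokdeze]
  result: [ykokdeze]

1 then 2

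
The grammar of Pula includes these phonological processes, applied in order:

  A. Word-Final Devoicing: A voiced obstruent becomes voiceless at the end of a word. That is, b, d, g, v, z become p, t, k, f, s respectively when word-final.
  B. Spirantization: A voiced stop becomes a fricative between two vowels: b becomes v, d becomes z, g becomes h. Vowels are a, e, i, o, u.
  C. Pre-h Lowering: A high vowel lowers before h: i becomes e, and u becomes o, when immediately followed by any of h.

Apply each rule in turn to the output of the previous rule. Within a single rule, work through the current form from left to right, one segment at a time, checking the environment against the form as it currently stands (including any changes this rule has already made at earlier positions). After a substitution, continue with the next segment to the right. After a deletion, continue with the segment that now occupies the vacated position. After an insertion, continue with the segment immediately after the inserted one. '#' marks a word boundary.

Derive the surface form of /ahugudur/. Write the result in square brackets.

[ahohuzur]

A Word-Final Devoicing: no change — [ahugudur]
B Spirantization: [ahugudur] → [ahuhuzur]
C Pre-h Lowering: [ahuhuzur] → [ahohuzur]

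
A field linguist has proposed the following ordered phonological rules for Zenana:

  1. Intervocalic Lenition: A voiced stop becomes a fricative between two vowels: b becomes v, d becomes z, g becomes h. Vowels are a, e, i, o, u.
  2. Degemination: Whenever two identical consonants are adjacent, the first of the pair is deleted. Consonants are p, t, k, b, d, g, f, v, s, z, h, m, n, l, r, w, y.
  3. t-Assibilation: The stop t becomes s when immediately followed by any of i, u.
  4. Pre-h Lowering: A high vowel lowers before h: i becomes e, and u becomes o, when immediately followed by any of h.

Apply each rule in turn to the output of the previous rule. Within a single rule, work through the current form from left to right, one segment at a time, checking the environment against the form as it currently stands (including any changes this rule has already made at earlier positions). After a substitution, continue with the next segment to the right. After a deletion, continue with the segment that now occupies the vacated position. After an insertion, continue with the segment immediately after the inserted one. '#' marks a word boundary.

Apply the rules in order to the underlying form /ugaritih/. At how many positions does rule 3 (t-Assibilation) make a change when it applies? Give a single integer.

1

1 Intervocalic Lenition: [ugaritih] → [uharitih]
2 Degemination: no change — [uharitih]
3 t-Assibilation: [uharitih] → [uharisih]
4 Pre-h Lowering: [uharisih] → [ohariseh]
Rule 3 changed 1 position(s).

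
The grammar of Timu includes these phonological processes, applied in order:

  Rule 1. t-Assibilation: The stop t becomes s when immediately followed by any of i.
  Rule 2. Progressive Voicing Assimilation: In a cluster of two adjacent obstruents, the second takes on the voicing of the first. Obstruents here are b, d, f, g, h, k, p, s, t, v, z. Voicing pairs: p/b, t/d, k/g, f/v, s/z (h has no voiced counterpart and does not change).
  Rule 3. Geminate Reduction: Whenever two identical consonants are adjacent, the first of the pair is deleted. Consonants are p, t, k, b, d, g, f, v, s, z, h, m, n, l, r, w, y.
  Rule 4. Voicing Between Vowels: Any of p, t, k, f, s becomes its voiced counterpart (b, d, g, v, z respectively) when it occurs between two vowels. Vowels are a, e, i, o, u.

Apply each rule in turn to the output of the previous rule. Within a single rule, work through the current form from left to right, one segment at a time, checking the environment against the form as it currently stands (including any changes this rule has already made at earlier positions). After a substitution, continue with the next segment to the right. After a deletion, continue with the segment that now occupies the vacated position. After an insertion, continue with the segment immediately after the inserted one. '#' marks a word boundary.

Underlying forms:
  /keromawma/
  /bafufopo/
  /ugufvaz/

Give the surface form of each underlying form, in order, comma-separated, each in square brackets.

[keromawma], [bavuvobo], [uguvaz]

/keromawma/:
  Rule 1 t-Assibilation: no change — [keromawma]
  Rule 2 Progressive Voicing Assimilation: no change — [keromawma]
  Rule 3 Geminate Reduction: no change — [keromawma]
  Rule 4 Voicing Between Vowels: no change — [keromawma]
/bafufopo/:
  Rule 1 t-Assibilation: no change — [bafufopo]
  Rule 2 Progressive Voicing Assimilation: no change — [bafufopo]
  Rule 3 Geminate Reduction: no change — [bafufopo]
  Rule 4 Voicing Between Vowels: [bafufopo] → [bavuvobo]
/ugufvaz/:
  Rule 1 t-Assibilation: no change — [ugufvaz]
  Rule 2 Progressive Voicing Assimilation: [ugufvaz] → [uguffaz]
  Rule 3 Geminate Reduction: [uguffaz] → [ugufaz]
  Rule 4 Voicing Between Vowels: [ugufaz] → [uguvaz]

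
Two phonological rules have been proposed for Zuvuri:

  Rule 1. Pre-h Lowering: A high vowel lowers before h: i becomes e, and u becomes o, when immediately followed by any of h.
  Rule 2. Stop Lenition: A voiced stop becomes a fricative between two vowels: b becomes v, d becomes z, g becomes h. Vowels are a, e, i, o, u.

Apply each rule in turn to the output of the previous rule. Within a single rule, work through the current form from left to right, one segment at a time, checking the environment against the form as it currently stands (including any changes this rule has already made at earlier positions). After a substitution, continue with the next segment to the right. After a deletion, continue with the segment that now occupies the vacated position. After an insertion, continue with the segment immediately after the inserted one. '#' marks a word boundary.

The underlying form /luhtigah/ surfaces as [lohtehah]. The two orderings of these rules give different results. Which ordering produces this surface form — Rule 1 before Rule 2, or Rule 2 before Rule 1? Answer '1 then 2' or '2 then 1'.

2 then 1

Order 1 then 2:
  1 Pre-h Lowering: [luhtigah] → [lohtigah]
  2 Stop Lenition: [lohtigah] → [lohtihah]
  result: [lohtihah]
Order 2 then 1:
  2 Stop Lenition: [luhtigah] → [luhtihah]
  1 Pre-h Lowering: [luhtihah] → [lohtehah]
  result: [lohtehah]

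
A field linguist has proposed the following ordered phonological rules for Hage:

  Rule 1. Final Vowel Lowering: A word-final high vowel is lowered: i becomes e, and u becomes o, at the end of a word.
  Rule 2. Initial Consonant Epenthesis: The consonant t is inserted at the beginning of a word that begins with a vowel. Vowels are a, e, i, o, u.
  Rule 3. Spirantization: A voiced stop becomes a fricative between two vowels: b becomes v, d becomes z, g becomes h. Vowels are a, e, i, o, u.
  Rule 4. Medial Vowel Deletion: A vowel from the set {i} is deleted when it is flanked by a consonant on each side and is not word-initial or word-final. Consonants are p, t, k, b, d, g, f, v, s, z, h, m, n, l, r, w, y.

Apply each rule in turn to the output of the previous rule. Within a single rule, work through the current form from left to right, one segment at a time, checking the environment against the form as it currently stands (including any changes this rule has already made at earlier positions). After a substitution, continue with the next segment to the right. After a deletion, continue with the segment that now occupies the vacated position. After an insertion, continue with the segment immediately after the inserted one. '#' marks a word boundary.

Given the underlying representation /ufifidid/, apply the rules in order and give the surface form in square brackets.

[tuffzd]

Rule 1 Final Vowel Lowering: no change — [ufifidid]
Rule 2 Initial Consonant Epenthesis: [ufifidid] → [tufifidid]
Rule 3 Spirantization: [tufifidid] → [tufifizid]
Rule 4 Medial Vowel Deletion: [tufifizid] → [tuffzd]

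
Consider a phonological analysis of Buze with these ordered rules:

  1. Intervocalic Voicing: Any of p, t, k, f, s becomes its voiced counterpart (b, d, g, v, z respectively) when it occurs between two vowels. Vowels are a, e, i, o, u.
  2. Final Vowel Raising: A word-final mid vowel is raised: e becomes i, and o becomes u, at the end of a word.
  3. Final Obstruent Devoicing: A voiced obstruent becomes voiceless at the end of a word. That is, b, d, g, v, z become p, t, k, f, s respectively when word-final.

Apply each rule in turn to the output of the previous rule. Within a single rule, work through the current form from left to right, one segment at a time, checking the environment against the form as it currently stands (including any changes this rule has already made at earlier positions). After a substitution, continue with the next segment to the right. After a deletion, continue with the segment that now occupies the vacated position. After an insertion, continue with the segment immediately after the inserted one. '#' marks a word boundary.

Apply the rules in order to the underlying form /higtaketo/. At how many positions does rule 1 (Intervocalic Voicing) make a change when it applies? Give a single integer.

1 Intervocalic Voicing: [higtaketo] → [higtagedo]
2 Final Vowel Raising: [higtagedo] → [higtagedu]
3 Final Obstruent Devoicing: no change — [higtagedu]
Rule 1 changed 2 position(s).

2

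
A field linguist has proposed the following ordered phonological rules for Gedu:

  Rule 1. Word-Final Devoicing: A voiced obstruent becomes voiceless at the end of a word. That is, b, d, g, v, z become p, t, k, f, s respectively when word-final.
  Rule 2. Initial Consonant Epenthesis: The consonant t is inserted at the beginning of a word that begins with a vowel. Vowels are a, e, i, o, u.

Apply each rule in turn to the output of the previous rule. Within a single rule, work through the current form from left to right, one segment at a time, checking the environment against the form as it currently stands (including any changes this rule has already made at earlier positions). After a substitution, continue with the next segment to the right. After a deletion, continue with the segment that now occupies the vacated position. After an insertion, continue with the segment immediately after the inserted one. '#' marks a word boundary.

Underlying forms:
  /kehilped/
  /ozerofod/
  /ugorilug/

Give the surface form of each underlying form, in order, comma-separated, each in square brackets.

[kehilpet], [tozerofot], [tugoriluk]

/kehilped/:
  Rule 1 Word-Final Devoicing: [kehilped] → [kehilpet]
  Rule 2 Initial Consonant Epenthesis: no change — [kehilpet]
/ozerofod/:
  Rule 1 Word-Final Devoicing: [ozerofod] → [ozerofot]
  Rule 2 Initial Consonant Epenthesis: [ozerofot] → [tozerofot]
/ugorilug/:
  Rule 1 Word-Final Devoicing: [ugorilug] → [ugoriluk]
  Rule 2 Initial Consonant Epenthesis: [ugoriluk] → [tugoriluk]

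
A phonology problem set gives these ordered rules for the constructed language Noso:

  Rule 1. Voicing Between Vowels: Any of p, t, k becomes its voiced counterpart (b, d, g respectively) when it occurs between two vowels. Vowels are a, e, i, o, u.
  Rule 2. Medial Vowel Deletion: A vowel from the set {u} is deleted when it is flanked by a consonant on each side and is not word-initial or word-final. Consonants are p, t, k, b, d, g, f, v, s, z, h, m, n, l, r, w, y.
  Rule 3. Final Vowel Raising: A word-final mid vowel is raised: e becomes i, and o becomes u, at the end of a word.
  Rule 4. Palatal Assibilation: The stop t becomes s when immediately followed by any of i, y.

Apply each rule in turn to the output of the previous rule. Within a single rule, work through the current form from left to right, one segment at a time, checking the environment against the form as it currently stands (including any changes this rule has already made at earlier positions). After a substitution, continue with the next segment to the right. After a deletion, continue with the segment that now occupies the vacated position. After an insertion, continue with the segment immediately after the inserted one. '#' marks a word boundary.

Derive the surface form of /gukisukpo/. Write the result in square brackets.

Rule 1 Voicing Between Vowels: [gukisukpo] → [gugisukpo]
Rule 2 Medial Vowel Deletion: [gugisukpo] → [ggiskpo]
Rule 3 Final Vowel Raising: [ggiskpo] → [ggiskpu]
Rule 4 Palatal Assibilation: no change — [ggiskpu]

[ggiskpu]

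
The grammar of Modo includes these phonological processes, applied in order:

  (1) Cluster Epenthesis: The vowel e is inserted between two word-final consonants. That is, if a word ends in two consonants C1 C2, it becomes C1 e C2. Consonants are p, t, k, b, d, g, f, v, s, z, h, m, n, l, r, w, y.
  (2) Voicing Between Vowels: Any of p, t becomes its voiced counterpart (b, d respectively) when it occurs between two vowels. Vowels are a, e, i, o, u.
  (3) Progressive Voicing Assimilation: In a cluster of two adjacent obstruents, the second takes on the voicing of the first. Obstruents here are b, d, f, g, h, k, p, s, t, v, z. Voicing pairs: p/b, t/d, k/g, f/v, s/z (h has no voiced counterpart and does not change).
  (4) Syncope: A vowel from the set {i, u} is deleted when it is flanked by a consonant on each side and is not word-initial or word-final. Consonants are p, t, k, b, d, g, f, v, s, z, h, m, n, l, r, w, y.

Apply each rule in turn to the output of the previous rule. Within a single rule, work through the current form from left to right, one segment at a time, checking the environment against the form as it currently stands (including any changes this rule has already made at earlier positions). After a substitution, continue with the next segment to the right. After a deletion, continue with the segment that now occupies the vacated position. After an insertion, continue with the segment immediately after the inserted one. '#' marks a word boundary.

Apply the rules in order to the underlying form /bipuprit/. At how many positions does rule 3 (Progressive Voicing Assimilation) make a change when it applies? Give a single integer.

0

(1) Cluster Epenthesis: no change — [bipuprit]
(2) Voicing Between Vowels: [bipuprit] → [bibuprit]
(3) Progressive Voicing Assimilation: no change — [bibuprit]
(4) Syncope: [bibuprit] → [bbprt]
Rule 3 changed 0 position(s).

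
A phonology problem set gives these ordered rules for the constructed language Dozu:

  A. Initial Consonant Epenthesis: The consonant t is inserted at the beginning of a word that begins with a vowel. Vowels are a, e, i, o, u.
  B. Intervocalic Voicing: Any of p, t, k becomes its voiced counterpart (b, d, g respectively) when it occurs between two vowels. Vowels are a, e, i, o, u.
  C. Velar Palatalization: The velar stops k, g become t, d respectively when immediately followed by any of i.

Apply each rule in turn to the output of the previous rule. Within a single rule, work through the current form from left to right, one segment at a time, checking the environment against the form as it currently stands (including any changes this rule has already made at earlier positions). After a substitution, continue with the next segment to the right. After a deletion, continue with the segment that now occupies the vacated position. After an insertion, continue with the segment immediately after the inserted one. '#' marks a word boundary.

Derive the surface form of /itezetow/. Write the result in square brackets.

A Initial Consonant Epenthesis: [itezetow] → [titezetow]
B Intervocalic Voicing: [titezetow] → [tidezedow]
C Velar Palatalization: no change — [tidezedow]

[tidezedow]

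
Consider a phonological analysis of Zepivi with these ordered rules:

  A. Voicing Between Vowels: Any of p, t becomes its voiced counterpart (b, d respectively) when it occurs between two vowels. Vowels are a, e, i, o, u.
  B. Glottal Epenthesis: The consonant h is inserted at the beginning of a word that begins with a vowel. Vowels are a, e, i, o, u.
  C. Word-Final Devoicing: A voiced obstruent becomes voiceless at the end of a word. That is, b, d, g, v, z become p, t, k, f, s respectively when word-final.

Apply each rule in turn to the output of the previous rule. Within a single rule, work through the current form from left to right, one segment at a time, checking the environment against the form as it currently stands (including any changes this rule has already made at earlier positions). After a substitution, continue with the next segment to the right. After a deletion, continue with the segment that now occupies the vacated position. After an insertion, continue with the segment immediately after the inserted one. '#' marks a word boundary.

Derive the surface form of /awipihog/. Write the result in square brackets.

[hawibihok]

A Voicing Between Vowels: [awipihog] → [awibihog]
B Glottal Epenthesis: [awibihog] → [hawibihog]
C Word-Final Devoicing: [hawibihog] → [hawibihok]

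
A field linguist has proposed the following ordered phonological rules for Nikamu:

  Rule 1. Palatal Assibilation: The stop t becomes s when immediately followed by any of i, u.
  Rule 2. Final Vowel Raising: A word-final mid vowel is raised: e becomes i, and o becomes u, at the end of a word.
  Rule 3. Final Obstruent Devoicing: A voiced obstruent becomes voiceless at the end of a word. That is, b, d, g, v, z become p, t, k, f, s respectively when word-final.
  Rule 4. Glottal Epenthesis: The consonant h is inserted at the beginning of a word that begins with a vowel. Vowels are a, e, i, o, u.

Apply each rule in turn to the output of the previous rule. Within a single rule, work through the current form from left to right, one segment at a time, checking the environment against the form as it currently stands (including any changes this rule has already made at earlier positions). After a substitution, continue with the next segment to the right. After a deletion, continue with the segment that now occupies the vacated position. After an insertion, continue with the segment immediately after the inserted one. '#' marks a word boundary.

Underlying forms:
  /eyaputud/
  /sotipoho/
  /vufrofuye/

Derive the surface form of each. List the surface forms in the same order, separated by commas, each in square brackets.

[heyapusut], [sosipohu], [vufrofuyi]

/eyaputud/:
  Rule 1 Palatal Assibilation: [eyaputud] → [eyapusud]
  Rule 2 Final Vowel Raising: no change — [eyapusud]
  Rule 3 Final Obstruent Devoicing: [eyapusud] → [eyapusut]
  Rule 4 Glottal Epenthesis: [eyapusut] → [heyapusut]
/sotipoho/:
  Rule 1 Palatal Assibilation: [sotipoho] → [sosipoho]
  Rule 2 Final Vowel Raising: [sosipoho] → [sosipohu]
  Rule 3 Final Obstruent Devoicing: no change — [sosipohu]
  Rule 4 Glottal Epenthesis: no change — [sosipohu]
/vufrofuye/:
  Rule 1 Palatal Assibilation: no change — [vufrofuye]
  Rule 2 Final Vowel Raising: [vufrofuye] → [vufrofuyi]
  Rule 3 Final Obstruent Devoicing: no change — [vufrofuyi]
  Rule 4 Glottal Epenthesis: no change — [vufrofuyi]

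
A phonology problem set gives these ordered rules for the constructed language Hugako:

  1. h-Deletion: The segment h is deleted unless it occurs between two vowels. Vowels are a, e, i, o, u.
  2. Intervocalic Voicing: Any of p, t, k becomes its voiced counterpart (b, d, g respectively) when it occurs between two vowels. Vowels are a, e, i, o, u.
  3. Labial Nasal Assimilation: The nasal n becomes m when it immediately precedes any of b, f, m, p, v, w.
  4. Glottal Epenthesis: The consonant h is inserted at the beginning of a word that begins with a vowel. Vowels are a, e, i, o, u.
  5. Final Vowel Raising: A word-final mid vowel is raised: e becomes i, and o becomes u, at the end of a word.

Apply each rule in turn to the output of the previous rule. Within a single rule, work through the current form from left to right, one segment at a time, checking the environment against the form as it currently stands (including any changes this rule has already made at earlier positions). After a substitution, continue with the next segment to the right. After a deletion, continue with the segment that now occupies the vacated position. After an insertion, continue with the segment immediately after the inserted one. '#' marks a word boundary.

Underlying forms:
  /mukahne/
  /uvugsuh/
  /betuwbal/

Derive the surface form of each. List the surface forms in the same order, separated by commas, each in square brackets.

[mugani], [huvugsu], [beduwbal]

/mukahne/:
  1 h-Deletion: [mukahne] → [mukane]
  2 Intervocalic Voicing: [mukane] → [mugane]
  3 Labial Nasal Assimilation: no change — [mugane]
  4 Glottal Epenthesis: no change — [mugane]
  5 Final Vowel Raising: [mugane] → [mugani]
/uvugsuh/:
  1 h-Deletion: [uvugsuh] → [uvugsu]
  2 Intervocalic Voicing: no change — [uvugsu]
  3 Labial Nasal Assimilation: no change — [uvugsu]
  4 Glottal Epenthesis: [uvugsu] → [huvugsu]
  5 Final Vowel Raising: no change — [huvugsu]
/betuwbal/:
  1 h-Deletion: no change — [betuwbal]
  2 Intervocalic Voicing: [betuwbal] → [beduwbal]
  3 Labial Nasal Assimilation: no change — [beduwbal]
  4 Glottal Epenthesis: no change — [beduwbal]
  5 Final Vowel Raising: no change — [beduwbal]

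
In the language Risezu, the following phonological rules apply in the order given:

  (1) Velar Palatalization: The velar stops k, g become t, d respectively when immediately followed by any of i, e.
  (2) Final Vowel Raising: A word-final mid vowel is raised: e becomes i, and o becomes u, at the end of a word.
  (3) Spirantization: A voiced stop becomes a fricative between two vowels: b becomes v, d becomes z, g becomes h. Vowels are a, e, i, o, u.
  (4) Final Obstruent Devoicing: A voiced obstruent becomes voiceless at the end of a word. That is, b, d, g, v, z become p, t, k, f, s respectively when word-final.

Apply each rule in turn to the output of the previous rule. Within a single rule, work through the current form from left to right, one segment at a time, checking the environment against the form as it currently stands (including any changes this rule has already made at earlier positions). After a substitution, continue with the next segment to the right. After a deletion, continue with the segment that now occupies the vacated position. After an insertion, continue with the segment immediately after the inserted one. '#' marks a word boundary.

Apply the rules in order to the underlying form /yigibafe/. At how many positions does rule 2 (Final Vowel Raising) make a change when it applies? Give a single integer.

(1) Velar Palatalization: [yigibafe] → [yidibafe]
(2) Final Vowel Raising: [yidibafe] → [yidibafi]
(3) Spirantization: [yidibafi] → [yizivafi]
(4) Final Obstruent Devoicing: no change — [yizivafi]
Rule 2 changed 1 position(s).

1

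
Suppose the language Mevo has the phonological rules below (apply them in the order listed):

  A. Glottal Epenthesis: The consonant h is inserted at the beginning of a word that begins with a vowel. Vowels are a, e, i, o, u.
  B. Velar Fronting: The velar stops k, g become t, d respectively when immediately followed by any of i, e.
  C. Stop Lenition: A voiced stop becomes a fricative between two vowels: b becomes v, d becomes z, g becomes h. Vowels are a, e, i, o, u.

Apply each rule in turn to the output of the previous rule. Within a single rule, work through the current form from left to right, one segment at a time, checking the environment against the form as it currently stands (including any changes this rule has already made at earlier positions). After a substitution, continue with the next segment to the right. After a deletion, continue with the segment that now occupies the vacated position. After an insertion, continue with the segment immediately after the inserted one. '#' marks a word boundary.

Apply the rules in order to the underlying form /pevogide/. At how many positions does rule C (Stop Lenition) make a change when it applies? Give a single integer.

A Glottal Epenthesis: no change — [pevogide]
B Velar Fronting: [pevogide] → [pevodide]
C Stop Lenition: [pevodide] → [pevozize]
Rule C changed 2 position(s).

2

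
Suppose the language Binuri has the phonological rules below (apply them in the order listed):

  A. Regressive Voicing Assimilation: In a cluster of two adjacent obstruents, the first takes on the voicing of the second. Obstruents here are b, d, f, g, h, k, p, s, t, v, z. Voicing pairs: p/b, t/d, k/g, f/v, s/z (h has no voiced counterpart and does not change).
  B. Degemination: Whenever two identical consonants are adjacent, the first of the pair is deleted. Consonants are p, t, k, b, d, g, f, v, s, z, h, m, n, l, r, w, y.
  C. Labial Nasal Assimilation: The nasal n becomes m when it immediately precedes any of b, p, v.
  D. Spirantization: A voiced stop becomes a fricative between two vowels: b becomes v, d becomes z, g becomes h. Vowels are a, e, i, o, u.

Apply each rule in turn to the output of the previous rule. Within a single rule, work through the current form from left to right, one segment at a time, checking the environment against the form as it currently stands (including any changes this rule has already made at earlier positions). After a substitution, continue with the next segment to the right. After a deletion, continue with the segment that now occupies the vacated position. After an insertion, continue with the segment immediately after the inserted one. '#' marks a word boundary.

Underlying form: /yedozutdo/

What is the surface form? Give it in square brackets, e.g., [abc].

[yezozuzo]

A Regressive Voicing Assimilation: [yedozutdo] → [yedozuddo]
B Degemination: [yedozuddo] → [yedozudo]
C Labial Nasal Assimilation: no change — [yedozudo]
D Spirantization: [yedozudo] → [yezozuzo]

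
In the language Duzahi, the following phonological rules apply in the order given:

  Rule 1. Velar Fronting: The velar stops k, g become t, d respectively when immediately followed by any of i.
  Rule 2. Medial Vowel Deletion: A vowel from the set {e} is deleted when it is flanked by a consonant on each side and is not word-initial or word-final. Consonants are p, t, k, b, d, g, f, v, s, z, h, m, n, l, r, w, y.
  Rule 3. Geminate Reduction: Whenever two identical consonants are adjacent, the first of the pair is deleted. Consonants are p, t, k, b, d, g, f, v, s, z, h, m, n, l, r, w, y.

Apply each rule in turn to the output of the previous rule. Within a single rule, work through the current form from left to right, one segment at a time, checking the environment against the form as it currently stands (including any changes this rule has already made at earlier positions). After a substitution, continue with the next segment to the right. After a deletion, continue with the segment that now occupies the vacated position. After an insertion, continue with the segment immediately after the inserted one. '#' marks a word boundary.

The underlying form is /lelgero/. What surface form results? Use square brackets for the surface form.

[lgro]

Rule 1 Velar Fronting: no change — [lelgero]
Rule 2 Medial Vowel Deletion: [lelgero] → [llgro]
Rule 3 Geminate Reduction: [llgro] → [lgro]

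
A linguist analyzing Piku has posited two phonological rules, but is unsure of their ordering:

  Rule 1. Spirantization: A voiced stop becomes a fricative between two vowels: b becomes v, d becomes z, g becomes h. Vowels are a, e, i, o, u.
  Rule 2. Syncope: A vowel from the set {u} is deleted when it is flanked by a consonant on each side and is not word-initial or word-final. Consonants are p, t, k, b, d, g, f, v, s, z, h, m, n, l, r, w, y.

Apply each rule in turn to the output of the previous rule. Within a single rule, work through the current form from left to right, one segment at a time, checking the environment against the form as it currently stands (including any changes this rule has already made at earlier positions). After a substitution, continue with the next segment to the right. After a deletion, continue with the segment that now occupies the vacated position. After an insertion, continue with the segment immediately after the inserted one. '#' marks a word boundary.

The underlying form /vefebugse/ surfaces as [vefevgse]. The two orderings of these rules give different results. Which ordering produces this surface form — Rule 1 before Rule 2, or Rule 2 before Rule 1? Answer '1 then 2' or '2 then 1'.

1 then 2

Order 1 then 2:
  1 Spirantization: [vefebugse] → [vefevugse]
  2 Syncope: [vefevugse] → [vefevgse]
  result: [vefevgse]
Order 2 then 1:
  2 Syncope: [vefebugse] → [vefebgse]
  1 Spirantization: no change — [vefebgse]
  result: [vefebgse]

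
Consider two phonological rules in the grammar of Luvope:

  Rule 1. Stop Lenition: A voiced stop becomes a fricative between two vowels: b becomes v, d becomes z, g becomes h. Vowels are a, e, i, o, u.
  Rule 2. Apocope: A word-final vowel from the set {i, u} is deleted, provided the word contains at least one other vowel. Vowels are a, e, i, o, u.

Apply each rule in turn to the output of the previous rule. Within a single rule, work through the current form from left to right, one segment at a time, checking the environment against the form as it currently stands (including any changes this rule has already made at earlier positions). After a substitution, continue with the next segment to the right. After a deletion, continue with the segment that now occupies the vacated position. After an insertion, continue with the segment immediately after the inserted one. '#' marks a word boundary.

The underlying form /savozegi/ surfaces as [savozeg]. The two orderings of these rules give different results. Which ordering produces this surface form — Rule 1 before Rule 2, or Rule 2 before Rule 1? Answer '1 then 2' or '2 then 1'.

2 then 1

Order 1 then 2:
  1 Stop Lenition: [savozegi] → [savozehi]
  2 Apocope: [savozehi] → [savozeh]
  result: [savozeh]
Order 2 then 1:
  2 Apocope: [savozegi] → [savozeg]
  1 Stop Lenition: no change — [savozeg]
  result: [savozeg]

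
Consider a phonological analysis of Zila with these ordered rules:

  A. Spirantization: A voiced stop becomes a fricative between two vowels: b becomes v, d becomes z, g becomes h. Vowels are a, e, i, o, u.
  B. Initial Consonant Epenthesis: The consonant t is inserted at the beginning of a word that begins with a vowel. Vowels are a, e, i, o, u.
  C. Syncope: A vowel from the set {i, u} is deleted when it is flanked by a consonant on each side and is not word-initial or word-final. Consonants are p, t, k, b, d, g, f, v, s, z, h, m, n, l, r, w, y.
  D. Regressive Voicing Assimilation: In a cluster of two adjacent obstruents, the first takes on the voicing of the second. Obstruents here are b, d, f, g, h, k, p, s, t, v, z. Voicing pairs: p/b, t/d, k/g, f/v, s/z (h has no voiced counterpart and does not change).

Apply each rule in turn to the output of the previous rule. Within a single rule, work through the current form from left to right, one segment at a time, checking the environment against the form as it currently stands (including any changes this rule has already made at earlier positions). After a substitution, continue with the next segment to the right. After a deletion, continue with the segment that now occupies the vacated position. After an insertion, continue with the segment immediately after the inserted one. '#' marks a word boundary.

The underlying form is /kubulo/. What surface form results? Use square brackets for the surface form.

[gvlo]

A Spirantization: [kubulo] → [kuvulo]
B Initial Consonant Epenthesis: no change — [kuvulo]
C Syncope: [kuvulo] → [kvlo]
D Regressive Voicing Assimilation: [kvlo] → [gvlo]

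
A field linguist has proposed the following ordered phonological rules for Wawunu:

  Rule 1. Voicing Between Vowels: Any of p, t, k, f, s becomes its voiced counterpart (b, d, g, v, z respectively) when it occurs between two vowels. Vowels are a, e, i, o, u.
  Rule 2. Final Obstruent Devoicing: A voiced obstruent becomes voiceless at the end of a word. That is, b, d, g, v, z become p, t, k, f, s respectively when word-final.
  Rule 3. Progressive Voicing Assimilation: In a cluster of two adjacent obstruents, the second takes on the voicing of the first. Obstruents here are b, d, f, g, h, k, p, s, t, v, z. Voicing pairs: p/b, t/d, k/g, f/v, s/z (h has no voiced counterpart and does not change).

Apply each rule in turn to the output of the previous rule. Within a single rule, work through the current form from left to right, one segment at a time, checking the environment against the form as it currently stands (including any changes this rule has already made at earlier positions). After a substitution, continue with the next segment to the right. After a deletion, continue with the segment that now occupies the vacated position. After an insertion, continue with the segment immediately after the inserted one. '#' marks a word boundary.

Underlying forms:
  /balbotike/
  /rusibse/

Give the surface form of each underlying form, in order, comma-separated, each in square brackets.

/balbotike/:
  Rule 1 Voicing Between Vowels: [balbotike] → [balbodige]
  Rule 2 Final Obstruent Devoicing: no change — [balbodige]
  Rule 3 Progressive Voicing Assimilation: no change — [balbodige]
/rusibse/:
  Rule 1 Voicing Between Vowels: [rusibse] → [ruzibse]
  Rule 2 Final Obstruent Devoicing: no change — [ruzibse]
  Rule 3 Progressive Voicing Assimilation: [ruzibse] → [ruzibze]

[balbodige], [ruzibze]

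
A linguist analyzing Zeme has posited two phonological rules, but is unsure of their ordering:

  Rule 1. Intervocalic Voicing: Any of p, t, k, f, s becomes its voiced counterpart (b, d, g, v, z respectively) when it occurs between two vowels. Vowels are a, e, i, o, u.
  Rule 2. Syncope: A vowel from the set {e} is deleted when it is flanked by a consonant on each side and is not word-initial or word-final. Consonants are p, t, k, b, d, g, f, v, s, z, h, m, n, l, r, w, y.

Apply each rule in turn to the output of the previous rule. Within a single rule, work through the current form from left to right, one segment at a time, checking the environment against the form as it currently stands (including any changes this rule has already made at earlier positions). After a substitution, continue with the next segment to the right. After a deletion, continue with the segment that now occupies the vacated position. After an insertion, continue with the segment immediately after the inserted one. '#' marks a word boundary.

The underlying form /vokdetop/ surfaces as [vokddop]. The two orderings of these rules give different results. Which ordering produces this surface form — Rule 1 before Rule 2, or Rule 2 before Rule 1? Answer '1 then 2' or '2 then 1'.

Order 1 then 2:
  1 Intervocalic Voicing: [vokdetop] → [vokdedop]
  2 Syncope: [vokdedop] → [vokddop]
  result: [vokddop]
Order 2 then 1:
  2 Syncope: [vokdetop] → [vokdtop]
  1 Intervocalic Voicing: no change — [vokdtop]
  result: [vokdtop]

1 then 2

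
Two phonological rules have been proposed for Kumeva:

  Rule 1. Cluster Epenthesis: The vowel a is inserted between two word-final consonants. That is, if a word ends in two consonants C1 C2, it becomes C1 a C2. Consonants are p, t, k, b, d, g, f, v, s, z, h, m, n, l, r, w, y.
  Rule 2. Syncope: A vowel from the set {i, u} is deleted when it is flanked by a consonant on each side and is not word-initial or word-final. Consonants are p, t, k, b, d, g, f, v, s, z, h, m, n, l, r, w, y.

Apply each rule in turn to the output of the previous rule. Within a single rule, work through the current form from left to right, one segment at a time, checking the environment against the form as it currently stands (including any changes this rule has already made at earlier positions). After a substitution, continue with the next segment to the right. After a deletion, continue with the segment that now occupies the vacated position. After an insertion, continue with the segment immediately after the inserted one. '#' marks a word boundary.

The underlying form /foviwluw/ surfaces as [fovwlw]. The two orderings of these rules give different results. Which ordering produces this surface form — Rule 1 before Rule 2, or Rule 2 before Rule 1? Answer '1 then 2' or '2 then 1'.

Order 1 then 2:
  1 Cluster Epenthesis: no change — [foviwluw]
  2 Syncope: [foviwluw] → [fovwlw]
  result: [fovwlw]
Order 2 then 1:
  2 Syncope: [foviwluw] → [fovwlw]
  1 Cluster Epenthesis: [fovwlw] → [fovwlaw]
  result: [fovwlaw]

1 then 2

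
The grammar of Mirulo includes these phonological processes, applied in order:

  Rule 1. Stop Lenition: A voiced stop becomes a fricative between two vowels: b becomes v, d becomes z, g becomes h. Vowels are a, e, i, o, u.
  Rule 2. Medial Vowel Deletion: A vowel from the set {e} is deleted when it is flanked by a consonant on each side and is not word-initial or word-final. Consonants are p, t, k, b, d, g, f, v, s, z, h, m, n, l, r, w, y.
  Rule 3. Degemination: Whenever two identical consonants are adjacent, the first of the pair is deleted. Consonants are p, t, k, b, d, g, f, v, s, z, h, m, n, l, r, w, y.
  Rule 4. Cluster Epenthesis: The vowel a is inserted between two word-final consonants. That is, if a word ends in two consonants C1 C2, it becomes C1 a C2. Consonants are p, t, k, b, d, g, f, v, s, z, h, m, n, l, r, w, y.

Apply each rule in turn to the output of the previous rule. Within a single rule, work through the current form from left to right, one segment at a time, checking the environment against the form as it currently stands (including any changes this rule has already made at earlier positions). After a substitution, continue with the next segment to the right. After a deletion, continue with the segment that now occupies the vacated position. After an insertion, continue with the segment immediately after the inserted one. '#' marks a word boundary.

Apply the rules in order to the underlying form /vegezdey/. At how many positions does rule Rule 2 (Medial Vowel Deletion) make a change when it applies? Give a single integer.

Rule 1 Stop Lenition: [vegezdey] → [vehezdey]
Rule 2 Medial Vowel Deletion: [vehezdey] → [vhzdy]
Rule 3 Degemination: no change — [vhzdy]
Rule 4 Cluster Epenthesis: [vhzdy] → [vhzday]
Rule Rule 2 changed 3 position(s).

3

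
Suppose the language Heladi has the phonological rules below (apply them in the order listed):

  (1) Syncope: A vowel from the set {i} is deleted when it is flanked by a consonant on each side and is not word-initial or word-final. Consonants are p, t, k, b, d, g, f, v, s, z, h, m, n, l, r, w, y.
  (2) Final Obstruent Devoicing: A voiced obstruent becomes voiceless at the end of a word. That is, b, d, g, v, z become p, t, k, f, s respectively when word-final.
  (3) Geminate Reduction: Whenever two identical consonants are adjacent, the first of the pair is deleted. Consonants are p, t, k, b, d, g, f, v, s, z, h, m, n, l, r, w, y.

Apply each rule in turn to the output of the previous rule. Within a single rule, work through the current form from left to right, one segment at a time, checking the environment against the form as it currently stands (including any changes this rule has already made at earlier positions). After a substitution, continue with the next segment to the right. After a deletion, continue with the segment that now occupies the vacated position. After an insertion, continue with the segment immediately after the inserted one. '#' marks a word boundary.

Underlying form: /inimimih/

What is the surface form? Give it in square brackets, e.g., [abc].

[inmh]

(1) Syncope: [inimimih] → [inmmh]
(2) Final Obstruent Devoicing: no change — [inmmh]
(3) Geminate Reduction: [inmmh] → [inmh]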